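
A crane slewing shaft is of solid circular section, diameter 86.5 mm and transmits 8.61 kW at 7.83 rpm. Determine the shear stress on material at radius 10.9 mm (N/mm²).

ω = 2π·7.83/60 = 0.8200 rad/s, so T = P/ω = 8.61×10³ / 0.8200 = 10500 N·m.
J = πd⁴/32 = π(0.0865)⁴/32 = 5.496×10^-6 m⁴.
Shear stress varies linearly with radius: τ = T·r/J = 10500 × 0.0109 / 5.496×10^-6 = 2.082×10^7 Pa.

20.8 N/mm²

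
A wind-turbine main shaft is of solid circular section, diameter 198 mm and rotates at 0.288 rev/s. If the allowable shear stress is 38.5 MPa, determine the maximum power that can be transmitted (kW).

J = πd⁴/32 = π(0.198)⁴/32 = 1.509×10^-4 m⁴.
T_max = τ_allow·J/r = 3.85×10^7 × 1.509×10^-4 / 0.0990 = 58680 N·m.
ω = 2π·0.288 = 1.810 rad/s, so P_max = T_max·ω = 1.062×10^5 W.

106 kW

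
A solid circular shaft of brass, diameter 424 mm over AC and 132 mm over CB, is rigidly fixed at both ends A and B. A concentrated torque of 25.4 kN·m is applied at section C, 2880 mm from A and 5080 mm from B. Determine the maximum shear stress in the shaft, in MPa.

Compatibility: T_A·a/J_AC = T_B·b/J_CB with T_A + T_B = T₀.
J_AC = 3.17×10^-3 m⁴, J_CB = 2.98×10^-5 m⁴, so T_A = T₀·(J_AC/a)/((J_AC/a)+(J_CB/b)) = 25270 N·m, T_B = 134.6 N·m.
τ in each portion: τ_AC = 1.69×10^6 Pa, τ_CB = 2.98×10^5 Pa; maximum is in AC.
τ_max = T_AC·r/J = 25270·0.212/3.17×10^-3 = 1.688×10^6 Pa.

1.69 MPa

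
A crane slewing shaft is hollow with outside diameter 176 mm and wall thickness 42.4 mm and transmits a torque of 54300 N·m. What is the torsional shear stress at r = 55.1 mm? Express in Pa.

J = π(d_o⁴ − d_i⁴)/32 = π(0.176⁴ − 0.0912⁴)/32 = 8.741×10^-5 m⁴.
Shear stress varies linearly with radius: τ = T·r/J = 54300 × 0.0551 / 8.741×10^-5 = 3.423×10^7 Pa.

3.42e7 Pa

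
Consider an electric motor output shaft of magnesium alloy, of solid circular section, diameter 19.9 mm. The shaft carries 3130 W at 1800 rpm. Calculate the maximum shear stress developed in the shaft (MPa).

ω = 2π·1800/60 = 188.5 rad/s, so T = P/ω = 3130 / 188.5 = 16.61 N·m.
J = πd⁴/32 = π(0.0199)⁴/32 = 1.540×10^-8 m⁴.
τ_max = T·r/J = 16.61 × 0.00995 / 1.540×10^-8 = 1.073×10^7 Pa.

10.7 MPa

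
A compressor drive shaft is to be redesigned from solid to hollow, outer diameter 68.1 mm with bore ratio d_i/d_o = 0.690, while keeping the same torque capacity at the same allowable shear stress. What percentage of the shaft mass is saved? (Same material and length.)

37.8 %

Equal τ_max and T ⇒ the solid shaft needs d_s³ = d_o³(1−k⁴), so d_s = 68.1·(1−0.690⁴)^(1/3) = 62.51 mm.
Area ratio A_h/A_s = d_o²(1−k²)/d_s² = (1−k²)/(1−k⁴)^(2/3) = 0.6218.
Mass saving = 1 − 0.6218 = 37.8 %.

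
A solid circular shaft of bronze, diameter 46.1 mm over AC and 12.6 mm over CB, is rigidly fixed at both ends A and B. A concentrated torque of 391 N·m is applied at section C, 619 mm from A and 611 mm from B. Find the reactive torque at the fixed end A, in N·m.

389 N·m

Compatibility: T_A·a/J_AC = T_B·b/J_CB with T_A + T_B = T₀.
J_AC = 4.43×10^-7 m⁴, J_CB = 2.47×10^-9 m⁴, so T_A = T₀·(J_AC/a)/((J_AC/a)+(J_CB/b)) = 388.8 N·m, T_B = 2.198 N·m.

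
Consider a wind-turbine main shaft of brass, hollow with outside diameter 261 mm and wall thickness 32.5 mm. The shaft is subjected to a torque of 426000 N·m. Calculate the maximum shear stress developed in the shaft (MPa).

J = π(d_o⁴ − d_i⁴)/32 = π(0.261⁴ − 0.196⁴)/32 = 3.107×10^-4 m⁴.
τ_max = T·r/J = 426000 × 0.131 / 3.107×10^-4 = 1.789×10^8 Pa.

179 MPa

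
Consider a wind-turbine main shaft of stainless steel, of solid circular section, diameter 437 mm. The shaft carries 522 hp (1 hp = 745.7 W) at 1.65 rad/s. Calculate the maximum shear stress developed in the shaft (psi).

ω = 1.65 rad/s, so T = P/ω = 522×745.7 / 1.650 = 235900 N·m.
J = πd⁴/32 = π(0.437)⁴/32 = 3.580×10^-3 m⁴.
τ_max = T·r/J = 235900 × 0.218 / 3.580×10^-3 = 1.440×10^7 Pa.

2090 psi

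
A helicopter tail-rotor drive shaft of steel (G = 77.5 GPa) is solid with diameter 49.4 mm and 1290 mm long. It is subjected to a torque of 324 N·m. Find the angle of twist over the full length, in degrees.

0.529°

J = πd⁴/32 = π(0.0494)⁴/32 = 5.847×10^-7 m⁴.
θ = T·L/(G·J) = 324.0 × 1.29 / (77.5×10⁹ × 5.847×10^-7) = 9.224×10^-3 rad.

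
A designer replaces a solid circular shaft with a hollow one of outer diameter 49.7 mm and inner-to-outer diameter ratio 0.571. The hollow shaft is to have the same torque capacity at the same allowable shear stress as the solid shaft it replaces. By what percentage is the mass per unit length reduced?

27.4 %

Equal τ_max and T ⇒ the solid shaft needs d_s³ = d_o³(1−k⁴), so d_s = 49.7·(1−0.571⁴)^(1/3) = 47.87 mm.
Area ratio A_h/A_s = d_o²(1−k²)/d_s² = (1−k²)/(1−k⁴)^(2/3) = 0.7264.
Mass saving = 1 − 0.7264 = 27.4 %.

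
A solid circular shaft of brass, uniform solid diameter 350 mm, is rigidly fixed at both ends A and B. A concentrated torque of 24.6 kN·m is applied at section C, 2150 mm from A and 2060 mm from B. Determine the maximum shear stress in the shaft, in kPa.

1490 kPa

With uniform GJ and both ends fixed, compatibility θ_AC = θ_CB gives T_A·a = T_B·b, together with T_A + T_B = T₀.
T_A = T₀·b/(a+b) = 24600·2060/4210 = 12040 N·m; T_B = 12560 N·m.
τ in each portion: τ_AC = 1.43×10^6 Pa, τ_CB = 1.49×10^6 Pa; maximum is in CB.
τ_max = T_CB·r/J = 12560·0.175/1.47×10^-3 = 1.492×10^6 Pa.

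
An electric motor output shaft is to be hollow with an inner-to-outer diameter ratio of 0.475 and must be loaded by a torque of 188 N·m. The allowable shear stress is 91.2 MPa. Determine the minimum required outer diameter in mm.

22.3 mm

For a hollow shaft with d_i/d_o = 0.475: τ_max = 16T/(π d_o³ (1−k⁴)), so d_o = [16T/(π τ_allow (1−k⁴))]^(1/3) = [16·188.0/(π·9.12×10^7·0.9491)]^(1/3) = 0.02228 m.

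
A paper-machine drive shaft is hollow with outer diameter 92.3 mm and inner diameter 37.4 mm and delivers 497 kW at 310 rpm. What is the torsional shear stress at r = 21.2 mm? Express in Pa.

ω = 2π·310/60 = 32.46 rad/s, so T = P/ω = 497×10³ / 32.46 = 15310 N·m.
J = π(d_o⁴ − d_i⁴)/32 = π(0.0923⁴ − 0.0374⁴)/32 = 6.933×10^-6 m⁴.
Shear stress varies linearly with radius: τ = T·r/J = 15310 × 0.0212 / 6.933×10^-6 = 4.681×10^7 Pa.

4.68e7 Pa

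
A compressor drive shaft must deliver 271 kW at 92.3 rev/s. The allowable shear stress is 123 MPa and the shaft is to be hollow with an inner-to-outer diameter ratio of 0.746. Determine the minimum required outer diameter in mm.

30.4 mm

ω = 2π·92.3 = 579.9 rad/s, so T = P/ω = 271×10³ / 579.9 = 467.3 N·m.
For a hollow shaft with d_i/d_o = 0.746: τ_max = 16T/(π d_o³ (1−k⁴)), so d_o = [16T/(π τ_allow (1−k⁴))]^(1/3) = [16·467.3/(π·1.23×10^8·0.6903)]^(1/3) = 0.03038 m.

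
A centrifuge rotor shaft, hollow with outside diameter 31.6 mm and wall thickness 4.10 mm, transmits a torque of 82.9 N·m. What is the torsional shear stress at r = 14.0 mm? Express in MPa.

17.0 MPa

J = π(d_o⁴ − d_i⁴)/32 = π(0.0316⁴ − 0.0234⁴)/32 = 6.846×10^-8 m⁴.
Shear stress varies linearly with radius: τ = T·r/J = 82.90 × 0.0140 / 6.846×10^-8 = 1.695×10^7 Pa.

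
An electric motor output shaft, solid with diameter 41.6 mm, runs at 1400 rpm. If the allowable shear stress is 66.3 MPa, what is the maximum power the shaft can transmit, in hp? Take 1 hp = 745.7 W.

J = πd⁴/32 = π(0.0416)⁴/32 = 2.940×10^-7 m⁴.
T_max = τ_allow·J/r = 6.63×10^7 × 2.940×10^-7 / 0.0208 = 937.2 N·m.
ω = 2π·1400/60 = 146.6 rad/s, so P_max = T_max·ω = 1.374×10^5 W.

184 hp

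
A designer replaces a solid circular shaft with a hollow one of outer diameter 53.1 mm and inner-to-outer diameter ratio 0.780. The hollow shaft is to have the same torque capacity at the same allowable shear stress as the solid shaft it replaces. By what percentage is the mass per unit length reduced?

46.7 %

Equal τ_max and T ⇒ the solid shaft needs d_s³ = d_o³(1−k⁴), so d_s = 53.1·(1−0.780⁴)^(1/3) = 45.52 mm.
Area ratio A_h/A_s = d_o²(1−k²)/d_s² = (1−k²)/(1−k⁴)^(2/3) = 0.5329.
Mass saving = 1 − 0.5329 = 46.7 %.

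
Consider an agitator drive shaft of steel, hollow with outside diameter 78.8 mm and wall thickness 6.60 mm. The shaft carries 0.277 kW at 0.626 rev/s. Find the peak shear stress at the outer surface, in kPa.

ω = 2π·0.626 = 3.933 rad/s, so T = P/ω = 0.277×10³ / 3.933 = 70.42 N·m.
J = π(d_o⁴ − d_i⁴)/32 = π(0.0788⁴ − 0.0656⁴)/32 = 1.967×10^-6 m⁴.
τ_max = T·r/J = 70.42 × 0.0394 / 1.967×10^-6 = 1.410×10^6 Pa.

1410 kPa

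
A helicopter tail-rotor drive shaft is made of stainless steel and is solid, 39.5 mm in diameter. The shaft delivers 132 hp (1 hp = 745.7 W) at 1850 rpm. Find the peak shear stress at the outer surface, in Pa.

4.20e7 Pa

ω = 2π·1850/60 = 193.7 rad/s, so T = P/ω = 132×745.7 / 193.7 = 508.1 N·m.
J = πd⁴/32 = π(0.0395)⁴/32 = 2.390×10^-7 m⁴.
τ_max = T·r/J = 508.1 × 0.0198 / 2.390×10^-7 = 4.199×10^7 Pa.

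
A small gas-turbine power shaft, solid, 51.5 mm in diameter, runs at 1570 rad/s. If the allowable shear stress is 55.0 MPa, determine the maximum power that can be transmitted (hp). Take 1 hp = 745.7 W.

J = πd⁴/32 = π(0.0515)⁴/32 = 6.906×10^-7 m⁴.
T_max = τ_allow·J/r = 5.50×10^7 × 6.906×10^-7 / 0.0257 = 1475 N·m.
ω = 1570 rad/s, so P_max = T_max·ω = 2.316×10^6 W.

3110 hp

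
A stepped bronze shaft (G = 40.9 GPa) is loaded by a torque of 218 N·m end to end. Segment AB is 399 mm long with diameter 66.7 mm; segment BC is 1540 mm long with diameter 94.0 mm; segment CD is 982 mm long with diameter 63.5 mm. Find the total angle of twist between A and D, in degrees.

J_AB = π(0.0667)⁴/32 = 1.94×10^-6 m⁴; J_BC = π(0.0940)⁴/32 = 7.66×10^-6 m⁴; J_CD = π(0.0635)⁴/32 = 1.60×10^-6 m⁴.
θ = (T/G)·Σ L_i/J_i = (218.0/40.9×10⁹)·(0.399/1.94×10^-6 + 1.54/7.66×10^-6 + 0.982/1.60×10^-6) = 5.444×10^-3 rad.

0.312°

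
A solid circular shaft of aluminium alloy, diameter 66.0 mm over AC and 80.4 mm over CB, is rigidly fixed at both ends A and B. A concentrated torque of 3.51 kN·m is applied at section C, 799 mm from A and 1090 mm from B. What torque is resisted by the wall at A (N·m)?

Compatibility: T_A·a/J_AC = T_B·b/J_CB with T_A + T_B = T₀.
J_AC = 1.86×10^-6 m⁴, J_CB = 4.10×10^-6 m⁴, so T_A = T₀·(J_AC/a)/((J_AC/a)+(J_CB/b)) = 1343 N·m, T_B = 2167 N·m.

1340 N·m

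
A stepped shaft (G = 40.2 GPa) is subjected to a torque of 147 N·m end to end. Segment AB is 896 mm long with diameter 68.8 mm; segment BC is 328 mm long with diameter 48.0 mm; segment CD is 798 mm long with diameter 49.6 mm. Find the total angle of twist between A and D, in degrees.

J_AB = π(0.0688)⁴/32 = 2.20×10^-6 m⁴; J_BC = π(0.0480)⁴/32 = 5.21×10^-7 m⁴; J_CD = π(0.0496)⁴/32 = 5.94×10^-7 m⁴.
θ = (T/G)·Σ L_i/J_i = (147.0/40.2×10⁹)·(0.896/2.20×10^-6 + 0.328/5.21×10^-7 + 0.798/5.94×10^-7) = 8.702×10^-3 rad.

0.499°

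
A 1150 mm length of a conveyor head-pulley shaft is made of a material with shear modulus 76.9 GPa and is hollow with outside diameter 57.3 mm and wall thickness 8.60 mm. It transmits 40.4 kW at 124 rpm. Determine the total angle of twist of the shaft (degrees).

ω = 2π·124/60 = 12.99 rad/s, so T = P/ω = 40.4×10³ / 12.99 = 3111 N·m.
J = π(d_o⁴ − d_i⁴)/32 = π(0.0573⁴ − 0.0401⁴)/32 = 8.045×10^-7 m⁴.
θ = T·L/(G·J) = 3111 × 1.15 / (76.9×10⁹ × 8.045×10^-7) = 0.05784 rad.

3.31°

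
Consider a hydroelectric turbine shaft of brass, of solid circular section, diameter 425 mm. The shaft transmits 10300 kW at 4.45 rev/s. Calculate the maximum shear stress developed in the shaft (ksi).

ω = 2π·4.45 = 27.96 rad/s, so T = P/ω = 10300×10³ / 27.96 = 368400 N·m.
J = πd⁴/32 = π(0.425)⁴/32 = 3.203×10^-3 m⁴.
τ_max = T·r/J = 368400 × 0.212 / 3.203×10^-3 = 2.444×10^7 Pa.

3.54 ksi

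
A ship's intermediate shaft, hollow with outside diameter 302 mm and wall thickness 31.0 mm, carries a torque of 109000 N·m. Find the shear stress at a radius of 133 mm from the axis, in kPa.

29500 kPa

J = π(d_o⁴ − d_i⁴)/32 = π(0.302⁴ − 0.240⁴)/32 = 4.909×10^-4 m⁴.
Shear stress varies linearly with radius: τ = T·r/J = 109000 × 0.133 / 4.909×10^-4 = 2.953×10^7 Pa.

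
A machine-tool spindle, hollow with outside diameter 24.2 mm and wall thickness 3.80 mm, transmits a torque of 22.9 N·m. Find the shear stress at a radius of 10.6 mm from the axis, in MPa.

J = π(d_o⁴ − d_i⁴)/32 = π(0.0242⁴ − 0.0166⁴)/32 = 2.622×10^-8 m⁴.
Shear stress varies linearly with radius: τ = T·r/J = 22.90 × 0.0106 / 2.622×10^-8 = 9.259×10^6 Pa.

9.26 MPa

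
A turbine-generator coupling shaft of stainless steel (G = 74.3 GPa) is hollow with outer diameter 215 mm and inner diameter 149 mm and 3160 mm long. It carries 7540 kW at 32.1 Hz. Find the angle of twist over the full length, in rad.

ω = 2π·32.1 = 201.7 rad/s, so T = P/ω = 7540×10³ / 201.7 = 37380 N·m.
J = π(d_o⁴ − d_i⁴)/32 = π(0.215⁴ − 0.149⁴)/32 = 1.614×10^-4 m⁴.
θ = T·L/(G·J) = 37380 × 3.16 / (74.3×10⁹ × 1.614×10^-4) = 9.852×10^-3 rad.

0.00985 rad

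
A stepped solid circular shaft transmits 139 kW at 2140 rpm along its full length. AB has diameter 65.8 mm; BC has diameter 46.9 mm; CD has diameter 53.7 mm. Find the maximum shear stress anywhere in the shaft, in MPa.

30.6 MPa

ω = 2π·2140/60 = 224.1 rad/s, so T = P/ω = 139×10³ / 224.1 = 620.3 N·m.
Under the same torque, τ_max = 16T/(πd³) is largest where d is smallest — segment BC (d = 46.9 mm).
τ_max = 16·620.3/(π·(0.0469)³) = 3.062×10^7 Pa.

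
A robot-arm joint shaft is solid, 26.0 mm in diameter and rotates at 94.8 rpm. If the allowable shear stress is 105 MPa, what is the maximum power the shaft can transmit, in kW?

3.60 kW

J = πd⁴/32 = π(0.0260)⁴/32 = 4.486×10^-8 m⁴.
T_max = τ_allow·J/r = 1.05×10^8 × 4.486×10^-8 / 0.0130 = 362.4 N·m.
ω = 2π·94.8/60 = 9.927 rad/s, so P_max = T_max·ω = 3597 W.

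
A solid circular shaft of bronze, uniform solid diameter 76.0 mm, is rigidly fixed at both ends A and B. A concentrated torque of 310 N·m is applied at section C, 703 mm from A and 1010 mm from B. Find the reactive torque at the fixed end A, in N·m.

With uniform GJ and both ends fixed, compatibility θ_AC = θ_CB gives T_A·a = T_B·b, together with T_A + T_B = T₀.
T_A = T₀·b/(a+b) = 310.0·1010/1713 = 182.8 N·m; T_B = 127.2 N·m.

183 N·m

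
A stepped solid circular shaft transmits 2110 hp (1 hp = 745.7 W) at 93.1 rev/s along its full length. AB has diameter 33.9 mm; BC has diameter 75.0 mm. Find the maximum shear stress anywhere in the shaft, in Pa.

ω = 2π·93.1 = 585.0 rad/s, so T = P/ω = 2110×745.7 / 585.0 = 2690 N·m.
Under the same torque, τ_max = 16T/(πd³) is largest where d is smallest — segment AB (d = 33.9 mm).
τ_max = 16·2690/(π·(0.0339)³) = 3.516×10^8 Pa.

3.52e8 Pa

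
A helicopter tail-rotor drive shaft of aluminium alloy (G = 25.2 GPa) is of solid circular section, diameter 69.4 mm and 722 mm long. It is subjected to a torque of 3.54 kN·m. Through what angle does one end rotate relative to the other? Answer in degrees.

2.55°

J = πd⁴/32 = π(0.0694)⁴/32 = 2.277×10^-6 m⁴.
θ = T·L/(G·J) = 3540 × 0.722 / (25.2×10⁹ × 2.277×10^-6) = 0.04454 rad.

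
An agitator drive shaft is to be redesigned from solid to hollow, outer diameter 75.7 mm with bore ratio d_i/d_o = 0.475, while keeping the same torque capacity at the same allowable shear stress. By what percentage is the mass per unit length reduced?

Equal τ_max and T ⇒ the solid shaft needs d_s³ = d_o³(1−k⁴), so d_s = 75.7·(1−0.475⁴)^(1/3) = 74.39 mm.
Area ratio A_h/A_s = d_o²(1−k²)/d_s² = (1−k²)/(1−k⁴)^(2/3) = 0.8018.
Mass saving = 1 − 0.8018 = 19.8 %.

19.8 %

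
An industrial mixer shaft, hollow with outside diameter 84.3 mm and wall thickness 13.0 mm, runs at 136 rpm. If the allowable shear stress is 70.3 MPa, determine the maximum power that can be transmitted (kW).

90.8 kW

J = π(d_o⁴ − d_i⁴)/32 = π(0.0843⁴ − 0.0583⁴)/32 = 3.824×10^-6 m⁴.
T_max = τ_allow·J/r = 7.03×10^7 × 3.824×10^-6 / 0.0421 = 6378 N·m.
ω = 2π·136/60 = 14.24 rad/s, so P_max = T_max·ω = 9.083×10^4 W.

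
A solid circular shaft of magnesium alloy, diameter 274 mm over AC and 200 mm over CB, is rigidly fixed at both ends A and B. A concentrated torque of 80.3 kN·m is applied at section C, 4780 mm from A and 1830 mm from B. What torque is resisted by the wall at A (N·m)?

Compatibility: T_A·a/J_AC = T_B·b/J_CB with T_A + T_B = T₀.
J_AC = 5.53×10^-4 m⁴, J_CB = 1.57×10^-4 m⁴, so T_A = T₀·(J_AC/a)/((J_AC/a)+(J_CB/b)) = 46110 N·m, T_B = 34190 N·m.

46100 N·m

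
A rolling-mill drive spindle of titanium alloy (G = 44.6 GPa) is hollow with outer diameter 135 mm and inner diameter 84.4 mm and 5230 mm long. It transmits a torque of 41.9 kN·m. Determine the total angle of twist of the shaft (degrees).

J = π(d_o⁴ − d_i⁴)/32 = π(0.135⁴ − 0.0844⁴)/32 = 2.763×10^-5 m⁴.
θ = T·L/(G·J) = 41900 × 5.23 / (44.6×10⁹ × 2.763×10^-5) = 0.1778 rad.

10.2°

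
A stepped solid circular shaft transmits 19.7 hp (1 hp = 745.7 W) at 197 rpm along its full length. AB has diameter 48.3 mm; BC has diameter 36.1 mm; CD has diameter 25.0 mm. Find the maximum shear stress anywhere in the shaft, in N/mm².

ω = 2π·197/60 = 20.63 rad/s, so T = P/ω = 19.7×745.7 / 20.63 = 712.1 N·m.
Under the same torque, τ_max = 16T/(πd³) is largest where d is smallest — segment CD (d = 25.0 mm).
τ_max = 16·712.1/(π·(0.0250)³) = 2.321×10^8 Pa.

232 N/mm²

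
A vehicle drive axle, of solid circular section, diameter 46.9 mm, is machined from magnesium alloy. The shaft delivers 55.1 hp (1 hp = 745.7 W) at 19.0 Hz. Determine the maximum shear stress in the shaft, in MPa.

ω = 2π·19.0 = 119.4 rad/s, so T = P/ω = 55.1×745.7 / 119.4 = 344.2 N·m.
J = πd⁴/32 = π(0.0469)⁴/32 = 4.750×10^-7 m⁴.
τ_max = T·r/J = 344.2 × 0.0234 / 4.750×10^-7 = 1.699×10^7 Pa.

17.0 MPa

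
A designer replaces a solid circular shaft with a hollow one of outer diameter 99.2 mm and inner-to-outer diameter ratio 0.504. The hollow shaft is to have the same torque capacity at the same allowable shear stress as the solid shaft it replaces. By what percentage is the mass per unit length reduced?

22.0 %

Equal τ_max and T ⇒ the solid shaft needs d_s³ = d_o³(1−k⁴), so d_s = 99.2·(1−0.504⁴)^(1/3) = 97.02 mm.
Area ratio A_h/A_s = d_o²(1−k²)/d_s² = (1−k²)/(1−k⁴)^(2/3) = 0.7799.
Mass saving = 1 − 0.7799 = 22.0 %.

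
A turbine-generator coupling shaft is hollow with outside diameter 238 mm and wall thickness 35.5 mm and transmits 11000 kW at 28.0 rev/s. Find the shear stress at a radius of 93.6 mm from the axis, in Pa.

ω = 2π·28.0 = 175.9 rad/s, so T = P/ω = 11000×10³ / 175.9 = 62530 N·m.
J = π(d_o⁴ − d_i⁴)/32 = π(0.238⁴ − 0.167⁴)/32 = 2.386×10^-4 m⁴.
Shear stress varies linearly with radius: τ = T·r/J = 62530 × 0.0936 / 2.386×10^-4 = 2.452×10^7 Pa.

2.45e7 Pa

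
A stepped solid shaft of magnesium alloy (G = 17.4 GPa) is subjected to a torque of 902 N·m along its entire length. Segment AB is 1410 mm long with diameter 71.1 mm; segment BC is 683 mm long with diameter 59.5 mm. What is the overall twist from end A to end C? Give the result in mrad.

J_AB = π(0.0711)⁴/32 = 2.51×10^-6 m⁴; J_BC = π(0.0595)⁴/32 = 1.23×10^-6 m⁴.
θ = (T/G)·Σ L_i/J_i = (902.0/17.4×10⁹)·(1.41/2.51×10^-6 + 0.683/1.23×10^-6) = 0.05791 rad.

57.9 mrad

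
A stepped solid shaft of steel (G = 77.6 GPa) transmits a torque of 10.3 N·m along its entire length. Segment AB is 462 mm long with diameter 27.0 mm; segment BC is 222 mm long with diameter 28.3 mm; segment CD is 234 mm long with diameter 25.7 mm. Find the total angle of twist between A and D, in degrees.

J_AB = π(0.0270)⁴/32 = 5.22×10^-8 m⁴; J_BC = π(0.0283)⁴/32 = 6.30×10^-8 m⁴; J_CD = π(0.0257)⁴/32 = 4.28×10^-8 m⁴.
θ = (T/G)·Σ L_i/J_i = (10.30/77.6×10⁹)·(0.462/5.22×10^-8 + 0.222/6.30×10^-8 + 0.234/4.28×10^-8) = 2.368×10^-3 rad.

0.136°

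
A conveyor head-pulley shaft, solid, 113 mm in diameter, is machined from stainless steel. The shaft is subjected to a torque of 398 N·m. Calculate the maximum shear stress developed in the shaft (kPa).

1400 kPa

J = πd⁴/32 = π(0.113)⁴/32 = 1.601×10^-5 m⁴.
τ_max = T·r/J = 398.0 × 0.0565 / 1.601×10^-5 = 1.405×10^6 Pa.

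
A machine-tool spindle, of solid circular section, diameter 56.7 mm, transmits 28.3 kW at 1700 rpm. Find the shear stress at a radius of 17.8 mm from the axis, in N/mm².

ω = 2π·1700/60 = 178.0 rad/s, so T = P/ω = 28.3×10³ / 178.0 = 159.0 N·m.
J = πd⁴/32 = π(0.0567)⁴/32 = 1.015×10^-6 m⁴.
Shear stress varies linearly with radius: τ = T·r/J = 159.0 × 0.0178 / 1.015×10^-6 = 2.789×10^6 Pa.

2.79 N/mm²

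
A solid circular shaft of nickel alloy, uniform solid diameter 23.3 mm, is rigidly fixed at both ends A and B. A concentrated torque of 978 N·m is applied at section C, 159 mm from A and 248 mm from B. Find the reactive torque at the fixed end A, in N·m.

596 N·m

With uniform GJ and both ends fixed, compatibility θ_AC = θ_CB gives T_A·a = T_B·b, together with T_A + T_B = T₀.
T_A = T₀·b/(a+b) = 978.0·248/407.0 = 595.9 N·m; T_B = 382.1 N·m.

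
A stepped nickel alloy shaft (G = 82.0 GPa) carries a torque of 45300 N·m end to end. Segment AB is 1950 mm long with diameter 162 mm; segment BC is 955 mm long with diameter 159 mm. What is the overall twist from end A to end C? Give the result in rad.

J_AB = π(0.162)⁴/32 = 6.76×10^-5 m⁴; J_BC = π(0.159)⁴/32 = 6.27×10^-5 m⁴.
θ = (T/G)·Σ L_i/J_i = (45300/82.0×10⁹)·(1.95/6.76×10^-5 + 0.955/6.27×10^-5) = 0.02434 rad.

0.0243 rad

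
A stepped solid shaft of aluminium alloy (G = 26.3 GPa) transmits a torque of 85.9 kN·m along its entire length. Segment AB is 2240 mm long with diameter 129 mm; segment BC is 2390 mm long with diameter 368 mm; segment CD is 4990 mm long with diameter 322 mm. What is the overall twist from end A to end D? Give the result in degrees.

J_AB = π(0.129)⁴/32 = 2.72×10^-5 m⁴; J_BC = π(0.368)⁴/32 = 1.80×10^-3 m⁴; J_CD = π(0.322)⁴/32 = 1.06×10^-3 m⁴.
θ = (T/G)·Σ L_i/J_i = (85900/26.3×10⁹)·(2.24/2.72×10^-5 + 2.39/1.80×10^-3 + 4.99/1.06×10^-3) = 0.2889 rad.

16.6°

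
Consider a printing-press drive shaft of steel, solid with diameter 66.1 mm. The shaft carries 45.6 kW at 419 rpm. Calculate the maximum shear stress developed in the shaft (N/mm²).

ω = 2π·419/60 = 43.88 rad/s, so T = P/ω = 45.6×10³ / 43.88 = 1039 N·m.
J = πd⁴/32 = π(0.0661)⁴/32 = 1.874×10^-6 m⁴.
τ_max = T·r/J = 1039 × 0.0330 / 1.874×10^-6 = 1.833×10^7 Pa.

18.3 N/mm²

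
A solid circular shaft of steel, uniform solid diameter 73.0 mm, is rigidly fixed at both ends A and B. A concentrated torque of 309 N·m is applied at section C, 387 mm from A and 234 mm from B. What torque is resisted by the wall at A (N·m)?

116 N·m

With uniform GJ and both ends fixed, compatibility θ_AC = θ_CB gives T_A·a = T_B·b, together with T_A + T_B = T₀.
T_A = T₀·b/(a+b) = 309.0·234/621.0 = 116.4 N·m; T_B = 192.6 N·m.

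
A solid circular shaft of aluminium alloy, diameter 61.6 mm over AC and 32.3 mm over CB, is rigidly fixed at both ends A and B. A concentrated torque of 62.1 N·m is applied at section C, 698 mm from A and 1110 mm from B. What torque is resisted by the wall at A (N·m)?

59.3 N·m

Compatibility: T_A·a/J_AC = T_B·b/J_CB with T_A + T_B = T₀.
J_AC = 1.41×10^-6 m⁴, J_CB = 1.07×10^-7 m⁴, so T_A = T₀·(J_AC/a)/((J_AC/a)+(J_CB/b)) = 59.28 N·m, T_B = 2.818 N·m.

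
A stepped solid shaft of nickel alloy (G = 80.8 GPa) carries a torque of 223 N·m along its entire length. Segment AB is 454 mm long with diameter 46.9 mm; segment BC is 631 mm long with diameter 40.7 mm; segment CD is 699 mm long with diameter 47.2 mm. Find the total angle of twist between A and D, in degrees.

0.748°

J_AB = π(0.0469)⁴/32 = 4.75×10^-7 m⁴; J_BC = π(0.0407)⁴/32 = 2.69×10^-7 m⁴; J_CD = π(0.0472)⁴/32 = 4.87×10^-7 m⁴.
θ = (T/G)·Σ L_i/J_i = (223.0/80.8×10⁹)·(0.454/4.75×10^-7 + 0.631/2.69×10^-7 + 0.699/4.87×10^-7) = 0.01306 rad.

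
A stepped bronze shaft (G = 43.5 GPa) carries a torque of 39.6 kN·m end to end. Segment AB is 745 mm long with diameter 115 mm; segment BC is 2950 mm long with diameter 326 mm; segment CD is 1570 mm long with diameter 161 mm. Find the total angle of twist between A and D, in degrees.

3.64°

J_AB = π(0.115)⁴/32 = 1.72×10^-5 m⁴; J_BC = π(0.326)⁴/32 = 1.11×10^-3 m⁴; J_CD = π(0.161)⁴/32 = 6.60×10^-5 m⁴.
θ = (T/G)·Σ L_i/J_i = (39600/43.5×10⁹)·(0.745/1.72×10^-5 + 2.95/1.11×10^-3 + 1.57/6.60×10^-5) = 0.06359 rad.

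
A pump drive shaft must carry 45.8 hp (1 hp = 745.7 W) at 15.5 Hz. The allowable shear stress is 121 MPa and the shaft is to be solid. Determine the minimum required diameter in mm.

ω = 2π·15.5 = 97.39 rad/s, so T = P/ω = 45.8×745.7 / 97.39 = 350.7 N·m.
For a solid shaft τ_max = 16T/(πd³), so d = (16T/(π τ_allow))^(1/3) = (16·350.7/(π·1.21×10^8))^(1/3) = 0.02453 m.

24.5 mm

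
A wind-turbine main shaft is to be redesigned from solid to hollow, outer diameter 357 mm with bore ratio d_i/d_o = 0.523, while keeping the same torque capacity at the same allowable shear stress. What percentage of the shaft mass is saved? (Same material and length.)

Equal τ_max and T ⇒ the solid shaft needs d_s³ = d_o³(1−k⁴), so d_s = 357·(1−0.523⁴)^(1/3) = 347.9 mm.
Area ratio A_h/A_s = d_o²(1−k²)/d_s² = (1−k²)/(1−k⁴)^(2/3) = 0.7651.
Mass saving = 1 − 0.7651 = 23.5 %.

23.5 %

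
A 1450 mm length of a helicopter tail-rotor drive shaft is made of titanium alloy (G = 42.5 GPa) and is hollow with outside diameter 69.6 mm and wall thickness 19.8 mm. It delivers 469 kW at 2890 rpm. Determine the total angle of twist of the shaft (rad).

ω = 2π·2890/60 = 302.6 rad/s, so T = P/ω = 469×10³ / 302.6 = 1550 N·m.
J = π(d_o⁴ − d_i⁴)/32 = π(0.0696⁴ − 0.0300⁴)/32 = 2.224×10^-6 m⁴.
θ = T·L/(G·J) = 1550 × 1.45 / (42.5×10⁹ × 2.224×10^-6) = 0.02377 rad.

0.0238 rad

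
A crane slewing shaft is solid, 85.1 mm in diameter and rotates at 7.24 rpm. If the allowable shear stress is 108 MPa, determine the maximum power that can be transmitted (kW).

J = πd⁴/32 = π(0.0851)⁴/32 = 5.149×10^-6 m⁴.
T_max = τ_allow·J/r = 1.08×10^8 × 5.149×10^-6 / 0.0425 = 13070 N·m.
ω = 2π·7.24/60 = 0.7582 rad/s, so P_max = T_max·ω = 9909 W.

9.91 kW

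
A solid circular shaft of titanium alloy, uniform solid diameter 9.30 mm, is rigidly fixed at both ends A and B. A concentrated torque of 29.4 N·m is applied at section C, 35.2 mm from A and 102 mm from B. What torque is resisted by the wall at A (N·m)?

With uniform GJ and both ends fixed, compatibility θ_AC = θ_CB gives T_A·a = T_B·b, together with T_A + T_B = T₀.
T_A = T₀·b/(a+b) = 29.40·102/137.2 = 21.86 N·m; T_B = 7.543 N·m.

21.9 N·m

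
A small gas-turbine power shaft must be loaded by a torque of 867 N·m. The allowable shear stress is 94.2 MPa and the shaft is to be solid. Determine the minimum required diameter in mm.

36.1 mm

For a solid shaft τ_max = 16T/(πd³), so d = (16T/(π τ_allow))^(1/3) = (16·867.0/(π·9.42×10^7))^(1/3) = 0.03606 m.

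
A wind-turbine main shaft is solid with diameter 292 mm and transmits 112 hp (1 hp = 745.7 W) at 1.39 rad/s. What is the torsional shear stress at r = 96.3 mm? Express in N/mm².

ω = 1.39 rad/s, so T = P/ω = 112×745.7 / 1.390 = 60090 N·m.
J = πd⁴/32 = π(0.292)⁴/32 = 7.137×10^-4 m⁴.
Shear stress varies linearly with radius: τ = T·r/J = 60090 × 0.0963 / 7.137×10^-4 = 8.107×10^6 Pa.

8.11 N/mm²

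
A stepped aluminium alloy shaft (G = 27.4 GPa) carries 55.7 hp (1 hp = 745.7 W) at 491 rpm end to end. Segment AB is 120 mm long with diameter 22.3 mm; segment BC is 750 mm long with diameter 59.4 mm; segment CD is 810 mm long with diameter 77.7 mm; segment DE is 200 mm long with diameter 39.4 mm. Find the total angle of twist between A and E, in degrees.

11.2°

ω = 2π·491/60 = 51.42 rad/s, so T = P/ω = 55.7×745.7 / 51.42 = 807.8 N·m.
J_AB = π(0.0223)⁴/32 = 2.43×10^-8 m⁴; J_BC = π(0.0594)⁴/32 = 1.22×10^-6 m⁴; J_CD = π(0.0777)⁴/32 = 3.58×10^-6 m⁴; J_DE = π(0.0394)⁴/32 = 2.37×10^-7 m⁴.
θ = (T/G)·Σ L_i/J_i = (807.8/27.4×10⁹)·(0.120/2.43×10^-8 + 0.750/1.22×10^-6 + 0.810/3.58×10^-6 + 0.200/2.37×10^-7) = 0.1954 rad.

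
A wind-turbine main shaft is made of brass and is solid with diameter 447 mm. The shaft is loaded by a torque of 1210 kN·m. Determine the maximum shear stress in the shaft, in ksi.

10.0 ksi

J = πd⁴/32 = π(0.447)⁴/32 = 3.919×10^-3 m⁴.
τ_max = T·r/J = 1.210e6 × 0.224 / 3.919×10^-3 = 6.900×10^7 Pa.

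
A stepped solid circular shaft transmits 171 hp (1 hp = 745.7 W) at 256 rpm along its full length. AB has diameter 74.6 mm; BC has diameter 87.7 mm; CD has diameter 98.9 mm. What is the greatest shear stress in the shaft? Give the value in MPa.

58.4 MPa

ω = 2π·256/60 = 26.81 rad/s, so T = P/ω = 171×745.7 / 26.81 = 4757 N·m.
Under the same torque, τ_max = 16T/(πd³) is largest where d is smallest — segment AB (d = 74.6 mm).
τ_max = 16·4757/(π·(0.0746)³) = 5.835×10^7 Pa.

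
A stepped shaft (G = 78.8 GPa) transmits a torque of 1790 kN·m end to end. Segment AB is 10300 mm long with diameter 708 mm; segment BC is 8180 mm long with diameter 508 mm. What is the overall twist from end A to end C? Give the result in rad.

0.0379 rad

J_AB = π(0.708)⁴/32 = 0.0247 m⁴; J_BC = π(0.508)⁴/32 = 6.54×10^-3 m⁴.
θ = (T/G)·Σ L_i/J_i = (1.790e6/78.8×10⁹)·(10.3/0.0247 + 8.18/6.54×10^-3) = 0.03790 rad.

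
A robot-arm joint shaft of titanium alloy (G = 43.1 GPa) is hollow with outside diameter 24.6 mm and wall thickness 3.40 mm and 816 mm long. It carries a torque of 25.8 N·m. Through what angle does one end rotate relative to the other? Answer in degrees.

J = π(d_o⁴ − d_i⁴)/32 = π(0.0246⁴ − 0.0178⁴)/32 = 2.610×10^-8 m⁴.
θ = T·L/(G·J) = 25.80 × 0.816 / (43.1×10⁹ × 2.610×10^-8) = 0.01872 rad.

1.07°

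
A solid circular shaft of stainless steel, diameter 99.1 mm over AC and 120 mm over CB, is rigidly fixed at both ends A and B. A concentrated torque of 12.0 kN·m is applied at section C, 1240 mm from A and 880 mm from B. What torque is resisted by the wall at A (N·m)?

2980 N·m

Compatibility: T_A·a/J_AC = T_B·b/J_CB with T_A + T_B = T₀.
J_AC = 9.47×10^-6 m⁴, J_CB = 2.04×10^-5 m⁴, so T_A = T₀·(J_AC/a)/((J_AC/a)+(J_CB/b)) = 2978 N·m, T_B = 9022 N·m.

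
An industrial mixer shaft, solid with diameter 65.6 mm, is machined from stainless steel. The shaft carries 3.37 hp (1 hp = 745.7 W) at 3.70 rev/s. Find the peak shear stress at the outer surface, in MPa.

ω = 2π·3.70 = 23.25 rad/s, so T = P/ω = 3.37×745.7 / 23.25 = 108.1 N·m.
J = πd⁴/32 = π(0.0656)⁴/32 = 1.818×10^-6 m⁴.
τ_max = T·r/J = 108.1 × 0.0328 / 1.818×10^-6 = 1.950×10^6 Pa.

1.95 MPa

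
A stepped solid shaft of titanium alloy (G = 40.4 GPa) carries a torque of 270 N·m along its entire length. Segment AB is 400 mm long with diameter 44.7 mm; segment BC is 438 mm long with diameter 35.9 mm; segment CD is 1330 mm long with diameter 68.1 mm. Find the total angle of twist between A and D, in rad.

0.0290 rad

J_AB = π(0.0447)⁴/32 = 3.92×10^-7 m⁴; J_BC = π(0.0359)⁴/32 = 1.63×10^-7 m⁴; J_CD = π(0.0681)⁴/32 = 2.11×10^-6 m⁴.
θ = (T/G)·Σ L_i/J_i = (270.0/40.4×10⁹)·(0.400/3.92×10^-7 + 0.438/1.63×10^-7 + 1.33/2.11×10^-6) = 0.02898 rad.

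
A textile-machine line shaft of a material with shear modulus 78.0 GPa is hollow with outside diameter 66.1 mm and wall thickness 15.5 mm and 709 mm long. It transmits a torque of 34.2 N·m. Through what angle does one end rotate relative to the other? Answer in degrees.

0.0103°

J = π(d_o⁴ − d_i⁴)/32 = π(0.0661⁴ − 0.0351⁴)/32 = 1.725×10^-6 m⁴.
θ = T·L/(G·J) = 34.20 × 0.709 / (78.0×10⁹ × 1.725×10^-6) = 1.802×10^-4 rad.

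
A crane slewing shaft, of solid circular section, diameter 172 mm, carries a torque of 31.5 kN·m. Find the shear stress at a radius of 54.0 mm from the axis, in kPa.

19800 kPa

J = πd⁴/32 = π(0.172)⁴/32 = 8.592×10^-5 m⁴.
Shear stress varies linearly with radius: τ = T·r/J = 31500 × 0.0540 / 8.592×10^-5 = 1.980×10^7 Pa.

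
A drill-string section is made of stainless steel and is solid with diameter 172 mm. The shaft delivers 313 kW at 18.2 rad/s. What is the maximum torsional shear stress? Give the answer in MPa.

ω = 18.2 rad/s, so T = P/ω = 313×10³ / 18.20 = 17200 N·m.
J = πd⁴/32 = π(0.172)⁴/32 = 8.592×10^-5 m⁴.
τ_max = T·r/J = 17200 × 0.0860 / 8.592×10^-5 = 1.721×10^7 Pa.

17.2 MPa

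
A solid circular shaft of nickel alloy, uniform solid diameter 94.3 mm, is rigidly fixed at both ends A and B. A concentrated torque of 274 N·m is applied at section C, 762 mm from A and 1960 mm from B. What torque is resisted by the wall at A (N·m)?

With uniform GJ and both ends fixed, compatibility θ_AC = θ_CB gives T_A·a = T_B·b, together with T_A + T_B = T₀.
T_A = T₀·b/(a+b) = 274.0·1960/2722 = 197.3 N·m; T_B = 76.70 N·m.

197 N·m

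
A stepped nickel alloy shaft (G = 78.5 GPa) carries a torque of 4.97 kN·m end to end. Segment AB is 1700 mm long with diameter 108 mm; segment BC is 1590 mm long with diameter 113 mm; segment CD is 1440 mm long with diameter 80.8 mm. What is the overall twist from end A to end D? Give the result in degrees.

J_AB = π(0.108)⁴/32 = 1.34×10^-5 m⁴; J_BC = π(0.113)⁴/32 = 1.60×10^-5 m⁴; J_CD = π(0.0808)⁴/32 = 4.18×10^-6 m⁴.
θ = (T/G)·Σ L_i/J_i = (4970/78.5×10⁹)·(1.70/1.34×10^-5 + 1.59/1.60×10^-5 + 1.44/4.18×10^-6) = 0.03613 rad.

2.07°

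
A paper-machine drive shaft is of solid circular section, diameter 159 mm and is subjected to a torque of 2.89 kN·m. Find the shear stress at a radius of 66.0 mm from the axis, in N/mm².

3.04 N/mm²

J = πd⁴/32 = π(0.159)⁴/32 = 6.275×10^-5 m⁴.
Shear stress varies linearly with radius: τ = T·r/J = 2890 × 0.0660 / 6.275×10^-5 = 3.040×10^6 Pa.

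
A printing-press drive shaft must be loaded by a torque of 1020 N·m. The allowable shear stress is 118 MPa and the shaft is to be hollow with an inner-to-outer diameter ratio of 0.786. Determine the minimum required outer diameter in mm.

41.4 mm

For a hollow shaft with d_i/d_o = 0.786: τ_max = 16T/(π d_o³ (1−k⁴)), so d_o = [16T/(π τ_allow (1−k⁴))]^(1/3) = [16·1020/(π·1.18×10^8·0.6183)]^(1/3) = 0.04145 m.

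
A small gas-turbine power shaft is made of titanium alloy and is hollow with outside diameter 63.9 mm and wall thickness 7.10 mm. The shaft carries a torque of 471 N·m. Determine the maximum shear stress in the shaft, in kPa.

14500 kPa

J = π(d_o⁴ − d_i⁴)/32 = π(0.0639⁴ − 0.0497⁴)/32 = 1.038×10^-6 m⁴.
τ_max = T·r/J = 471.0 × 0.0319 / 1.038×10^-6 = 1.450×10^7 Pa.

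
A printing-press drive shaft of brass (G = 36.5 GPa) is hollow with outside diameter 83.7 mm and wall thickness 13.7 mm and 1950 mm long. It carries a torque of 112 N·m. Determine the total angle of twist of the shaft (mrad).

J = π(d_o⁴ − d_i⁴)/32 = π(0.0837⁴ − 0.0563⁴)/32 = 3.832×10^-6 m⁴.
θ = T·L/(G·J) = 112.0 × 1.95 / (36.5×10⁹ × 3.832×10^-6) = 1.561×10^-3 rad.

1.56 mrad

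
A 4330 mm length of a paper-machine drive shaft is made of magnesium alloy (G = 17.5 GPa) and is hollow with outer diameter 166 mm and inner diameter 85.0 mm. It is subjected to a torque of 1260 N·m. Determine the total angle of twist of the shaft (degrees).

0.257°

J = π(d_o⁴ − d_i⁴)/32 = π(0.166⁴ − 0.0850⁴)/32 = 6.942×10^-5 m⁴.
θ = T·L/(G·J) = 1260 × 4.33 / (17.5×10⁹ × 6.942×10^-5) = 4.491×10^-3 rad.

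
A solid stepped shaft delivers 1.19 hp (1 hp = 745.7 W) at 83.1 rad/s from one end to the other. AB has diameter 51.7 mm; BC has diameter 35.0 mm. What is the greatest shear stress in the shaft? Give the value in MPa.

1.27 MPa

ω = 83.1 rad/s, so T = P/ω = 1.19×745.7 / 83.10 = 10.68 N·m.
Under the same torque, τ_max = 16T/(πd³) is largest where d is smallest — segment BC (d = 35.0 mm).
τ_max = 16·10.68/(π·(0.0350)³) = 1.268×10^6 Pa.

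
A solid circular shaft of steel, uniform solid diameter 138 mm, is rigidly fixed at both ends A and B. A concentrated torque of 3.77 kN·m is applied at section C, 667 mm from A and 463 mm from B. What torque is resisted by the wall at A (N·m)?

1540 N·m

With uniform GJ and both ends fixed, compatibility θ_AC = θ_CB gives T_A·a = T_B·b, together with T_A + T_B = T₀.
T_A = T₀·b/(a+b) = 3770·463/1130 = 1545 N·m; T_B = 2225 N·m.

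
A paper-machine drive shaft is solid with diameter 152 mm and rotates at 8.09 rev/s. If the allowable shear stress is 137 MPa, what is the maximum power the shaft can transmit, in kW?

J = πd⁴/32 = π(0.152)⁴/32 = 5.241×10^-5 m⁴.
T_max = τ_allow·J/r = 1.37×10^8 × 5.241×10^-5 / 0.0760 = 94470 N·m.
ω = 2π·8.09 = 50.83 rad/s, so P_max = T_max·ω = 4.802×10^6 W.

4800 kW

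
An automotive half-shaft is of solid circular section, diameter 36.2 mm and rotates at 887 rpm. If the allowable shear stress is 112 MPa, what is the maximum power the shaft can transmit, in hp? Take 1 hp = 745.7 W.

J = πd⁴/32 = π(0.0362)⁴/32 = 1.686×10^-7 m⁴.
T_max = τ_allow·J/r = 1.12×10^8 × 1.686×10^-7 / 0.0181 = 1043 N·m.
ω = 2π·887/60 = 92.89 rad/s, so P_max = T_max·ω = 9.690×10^4 W.

130 hp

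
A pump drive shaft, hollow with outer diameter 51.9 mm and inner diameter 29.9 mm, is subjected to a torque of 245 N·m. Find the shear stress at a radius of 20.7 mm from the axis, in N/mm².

J = π(d_o⁴ − d_i⁴)/32 = π(0.0519⁴ − 0.0299⁴)/32 = 6.338×10^-7 m⁴.
Shear stress varies linearly with radius: τ = T·r/J = 245.0 × 0.0207 / 6.338×10^-7 = 8.001×10^6 Pa.

8.00 N/mm²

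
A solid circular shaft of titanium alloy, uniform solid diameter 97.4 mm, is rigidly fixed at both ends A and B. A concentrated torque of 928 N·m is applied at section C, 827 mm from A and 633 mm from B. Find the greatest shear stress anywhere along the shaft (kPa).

With uniform GJ and both ends fixed, compatibility θ_AC = θ_CB gives T_A·a = T_B·b, together with T_A + T_B = T₀.
T_A = T₀·b/(a+b) = 928.0·633/1460 = 402.3 N·m; T_B = 525.7 N·m.
τ in each portion: τ_AC = 2.22×10^6 Pa, τ_CB = 2.90×10^6 Pa; maximum is in CB.
τ_max = T_CB·r/J = 525.7·0.0487/8.84×10^-6 = 2.897×10^6 Pa.

2900 kPa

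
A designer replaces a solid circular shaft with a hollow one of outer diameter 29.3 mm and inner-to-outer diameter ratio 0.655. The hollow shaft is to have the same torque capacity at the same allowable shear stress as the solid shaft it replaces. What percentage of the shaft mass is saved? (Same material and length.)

Equal τ_max and T ⇒ the solid shaft needs d_s³ = d_o³(1−k⁴), so d_s = 29.3·(1−0.655⁴)^(1/3) = 27.38 mm.
Area ratio A_h/A_s = d_o²(1−k²)/d_s² = (1−k²)/(1−k⁴)^(2/3) = 0.6539.
Mass saving = 1 − 0.6539 = 34.6 %.

34.6 %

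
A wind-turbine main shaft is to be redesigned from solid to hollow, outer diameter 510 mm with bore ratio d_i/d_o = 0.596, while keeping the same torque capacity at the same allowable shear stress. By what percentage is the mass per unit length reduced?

29.5 %

Equal τ_max and T ⇒ the solid shaft needs d_s³ = d_o³(1−k⁴), so d_s = 510·(1−0.596⁴)^(1/3) = 487.6 mm.
Area ratio A_h/A_s = d_o²(1−k²)/d_s² = (1−k²)/(1−k⁴)^(2/3) = 0.7054.
Mass saving = 1 − 0.7054 = 29.5 %.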